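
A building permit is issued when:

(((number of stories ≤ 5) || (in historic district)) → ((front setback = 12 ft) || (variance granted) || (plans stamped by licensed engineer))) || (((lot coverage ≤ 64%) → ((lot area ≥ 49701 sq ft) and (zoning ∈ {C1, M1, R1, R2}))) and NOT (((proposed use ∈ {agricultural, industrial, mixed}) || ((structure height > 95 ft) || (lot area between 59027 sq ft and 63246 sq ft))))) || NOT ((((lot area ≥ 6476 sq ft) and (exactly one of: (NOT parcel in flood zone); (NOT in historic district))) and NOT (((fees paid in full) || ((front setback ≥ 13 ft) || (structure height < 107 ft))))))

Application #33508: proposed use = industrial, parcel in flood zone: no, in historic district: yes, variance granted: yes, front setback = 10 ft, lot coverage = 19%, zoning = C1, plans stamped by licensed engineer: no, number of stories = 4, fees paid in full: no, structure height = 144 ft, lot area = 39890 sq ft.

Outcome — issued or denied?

Issued

Atomic conditions:
  number of stories ≤ 5: 4 ≤ 5 is true
  in historic district: yes → true
  front setback = 12 ft: 10 == 12 is false
  variance granted: yes → true
  plans stamped by licensed engineer: no → false
  lot coverage ≤ 64%: 19 ≤ 64 is true
  lot area ≥ 49701 sq ft: 39890 ≥ 49701 is false
  zoning ∈ {C1, M1, R1, R2}: C1 is in the set → true
  proposed use ∈ {agricultural, industrial, mixed}: industrial is in the set → true
  structure height > 95 ft: 144 > 95 is true
  lot area between 59027 sq ft and 63246 sq ft: 39890 in [59027, 63246] is false
  lot area ≥ 6476 sq ft: 39890 ≥ 6476 is true
  NOT parcel in flood zone: no → true
  NOT in historic district: yes → false
  fees paid in full: no → false
  front setback ≥ 13 ft: 10 ≥ 13 is false
  structure height < 107 ft: 144 < 107 is false
Combine:
[1.1] true OR true = true
[1.2] false OR true OR false = true
[1] true → true = true
[2.1.2] false AND true = false
[2.1] true → false = false
[2.2.1.2] true OR false = true
[2.2.1] true OR true = true
[2.2] NOT true = false
[2] false AND false = false
[3.1.1.2] exactly-one(true, false) = true
[3.1.1] true AND true = true
[3.1.2.1.2] false OR false = false
[3.1.2.1] false OR false = false
[3.1.2] NOT false = true
[3.1] true AND true = true
[3] NOT true = false
[root] true OR false OR false = true
Overall: true → issued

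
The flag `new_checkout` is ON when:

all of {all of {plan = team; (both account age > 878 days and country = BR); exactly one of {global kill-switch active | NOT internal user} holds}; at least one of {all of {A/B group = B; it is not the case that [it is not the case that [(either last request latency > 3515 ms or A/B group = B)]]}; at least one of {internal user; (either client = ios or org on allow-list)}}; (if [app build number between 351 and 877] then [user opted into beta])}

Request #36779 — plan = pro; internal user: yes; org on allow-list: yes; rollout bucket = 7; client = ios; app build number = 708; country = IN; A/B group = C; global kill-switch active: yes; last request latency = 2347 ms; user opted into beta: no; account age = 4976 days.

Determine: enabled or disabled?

Disabled

Atomic conditions:
  plan = team: pro == team is false
  account age > 878 days: 4976 > 878 is true
  country = BR: IN == BR is false
  global kill-switch active: yes → true
  NOT internal user: yes → false
  A/B group = B: C == B is false
  last request latency > 3515 ms: 2347 > 3515 is false
  internal user: yes → true
  client = ios: ios == ios is true
  org on allow-list: yes → true
  app build number between 351 and 877: 708 in [351, 877] is true
  user opted into beta: no → false
Combine:
[1.2] true AND false = false
[1.3] exactly-one(true, false) = true
[1] false AND false AND true = false
[2.1.2.1.1] false OR false = false
[2.1.2.1] NOT false = true
[2.1.2] NOT true = false
[2.1] false AND false = false
[2.2.2] true OR true = true
[2.2] true OR true = true
[2] false OR true = true
[3] true → false = false
[root] false AND true AND false = false
Overall: false → disabled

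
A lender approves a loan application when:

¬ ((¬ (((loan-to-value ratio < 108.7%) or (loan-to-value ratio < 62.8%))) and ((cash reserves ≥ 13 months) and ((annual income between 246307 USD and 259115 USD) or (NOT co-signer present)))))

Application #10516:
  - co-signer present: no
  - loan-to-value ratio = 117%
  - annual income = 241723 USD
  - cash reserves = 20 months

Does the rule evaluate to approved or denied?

Atomic conditions:
  loan-to-value ratio < 108.7%: 117 < 108.7 is false
  loan-to-value ratio < 62.8%: 117 < 62.8 is false
  cash reserves ≥ 13 months: 20 ≥ 13 is true
  annual income between 246307 USD and 259115 USD: 241723 in [246307, 259115] is false
  NOT co-signer present: no → true
Combine:
[1.1.1] false OR false = false
[1.1] NOT false = true
[1.2.2] false OR true = true
[1.2] true AND true = true
[1] true AND true = true
[root] NOT true = false
Overall: false → denied

Denied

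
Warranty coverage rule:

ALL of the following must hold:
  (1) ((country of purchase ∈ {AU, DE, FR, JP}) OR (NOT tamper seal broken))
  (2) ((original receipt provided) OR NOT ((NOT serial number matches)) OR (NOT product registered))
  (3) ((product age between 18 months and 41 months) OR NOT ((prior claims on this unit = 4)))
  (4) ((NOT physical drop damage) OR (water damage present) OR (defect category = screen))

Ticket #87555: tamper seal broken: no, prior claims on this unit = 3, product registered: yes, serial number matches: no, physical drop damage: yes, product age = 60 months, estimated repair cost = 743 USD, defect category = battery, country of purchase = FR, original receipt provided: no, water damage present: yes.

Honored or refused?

Refused

Atomic conditions:
  country of purchase ∈ {AU, DE, FR, JP}: FR is in the set → true
  NOT tamper seal broken: no → true
  original receipt provided: no → false
  NOT serial number matches: no → true
  NOT product registered: yes → false
  product age between 18 months and 41 months: 60 in [18, 41] is false
  prior claims on this unit = 4: 3 == 4 is false
  NOT physical drop damage: yes → false
  water damage present: yes → true
  defect category = screen: battery == screen is false
Combine:
[1] true OR true = true
[2.2] NOT true = false
[2] false OR false OR false = false
[3.2] NOT false = true
[3] false OR true = true
[4] false OR true OR false = true
[root] true AND false AND true AND true = false
Overall: false → refused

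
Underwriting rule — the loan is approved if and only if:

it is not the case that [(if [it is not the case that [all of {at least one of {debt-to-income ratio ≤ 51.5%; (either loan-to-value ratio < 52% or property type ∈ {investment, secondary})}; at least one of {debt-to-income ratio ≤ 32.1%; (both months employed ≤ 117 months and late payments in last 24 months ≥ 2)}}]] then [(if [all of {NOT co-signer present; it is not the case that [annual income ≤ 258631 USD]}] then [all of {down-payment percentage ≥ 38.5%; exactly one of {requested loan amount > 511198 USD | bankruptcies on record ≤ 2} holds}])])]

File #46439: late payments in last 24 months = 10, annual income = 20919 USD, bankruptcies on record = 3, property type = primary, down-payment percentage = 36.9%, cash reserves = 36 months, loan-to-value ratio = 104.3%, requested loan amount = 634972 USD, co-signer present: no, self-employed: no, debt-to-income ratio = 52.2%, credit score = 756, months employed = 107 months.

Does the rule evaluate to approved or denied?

Denied

Atomic conditions:
  debt-to-income ratio ≤ 51.5%: 52.2 ≤ 51.5 is false
  loan-to-value ratio < 52%: 104.3 < 52 is false
  property type ∈ {investment, secondary}: primary is not in the set → false
  debt-to-income ratio ≤ 32.1%: 52.2 ≤ 32.1 is false
  months employed ≤ 117 months: 107 ≤ 117 is true
  late payments in last 24 months ≥ 2: 10 ≥ 2 is true
  NOT co-signer present: no → true
  annual income ≤ 258631 USD: 20919 ≤ 258631 is true
  down-payment percentage ≥ 38.5%: 36.9 ≥ 38.5 is false
  requested loan amount > 511198 USD: 634972 > 511198 is true
  bankruptcies on record ≤ 2: 3 ≤ 2 is false
Combine:
[1.1.1.1.2] false OR false = false
[1.1.1.1] false OR false = false
[1.1.1.2.2] true AND true = true
[1.1.1.2] false OR true = true
[1.1.1] false AND true = false
[1.1] NOT false = true
[1.2.1.2] NOT true = false
[1.2.1] true AND false = false
[1.2.2.2] exactly-one(true, false) = true
[1.2.2] false AND true = false
[1.2] false → false (antecedent false ⇒ implication holds) = true
[1] true → true = true
[root] NOT true = false
Overall: false → denied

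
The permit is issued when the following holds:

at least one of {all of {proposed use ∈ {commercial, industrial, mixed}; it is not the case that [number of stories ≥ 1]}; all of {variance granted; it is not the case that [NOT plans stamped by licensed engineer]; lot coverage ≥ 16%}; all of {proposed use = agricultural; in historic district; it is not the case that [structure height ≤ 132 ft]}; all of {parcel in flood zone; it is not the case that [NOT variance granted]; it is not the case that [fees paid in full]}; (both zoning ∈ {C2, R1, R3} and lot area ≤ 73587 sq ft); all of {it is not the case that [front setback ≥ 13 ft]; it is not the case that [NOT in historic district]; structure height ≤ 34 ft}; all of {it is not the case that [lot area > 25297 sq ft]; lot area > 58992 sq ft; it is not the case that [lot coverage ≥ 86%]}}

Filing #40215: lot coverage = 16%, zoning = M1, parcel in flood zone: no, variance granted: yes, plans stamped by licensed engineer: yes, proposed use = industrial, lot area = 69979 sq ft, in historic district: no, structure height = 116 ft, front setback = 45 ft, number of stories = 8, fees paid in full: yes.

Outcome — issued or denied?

Issued

Atomic conditions:
  proposed use ∈ {commercial, industrial, mixed}: industrial is in the set → true
  number of stories ≥ 1: 8 ≥ 1 is true
  variance granted: yes → true
  NOT plans stamped by licensed engineer: yes → false
  lot coverage ≥ 16%: 16 ≥ 16 is true
  proposed use = agricultural: industrial == agricultural is false
  in historic district: no → false
  structure height ≤ 132 ft: 116 ≤ 132 is true
  parcel in flood zone: no → false
  NOT variance granted: yes → false
  fees paid in full: yes → true
  zoning ∈ {C2, R1, R3}: M1 is not in the set → false
  lot area ≤ 73587 sq ft: 69979 ≤ 73587 is true
  front setback ≥ 13 ft: 45 ≥ 13 is true
  NOT in historic district: no → true
  structure height ≤ 34 ft: 116 ≤ 34 is false
  lot area > 25297 sq ft: 69979 > 25297 is true
  lot area > 58992 sq ft: 69979 > 58992 is true
  lot coverage ≥ 86%: 16 ≥ 86 is false
Combine:
[1.2] NOT true = false
[1] true AND false = false
[2.2] NOT false = true
[2] true AND true AND true = true
[3.3] NOT true = false
[3] false AND false AND false = false
[4.2] NOT false = true
[4.3] NOT true = false
[4] false AND true AND false = false
[5] false AND true = false
[6.1] NOT true = false
[6.2] NOT true = false
[6] false AND false AND false = false
[7.1] NOT true = false
[7.3] NOT false = true
[7] false AND true AND true = false
[root] false OR true OR false OR false OR false OR false OR false = true
Overall: true → issued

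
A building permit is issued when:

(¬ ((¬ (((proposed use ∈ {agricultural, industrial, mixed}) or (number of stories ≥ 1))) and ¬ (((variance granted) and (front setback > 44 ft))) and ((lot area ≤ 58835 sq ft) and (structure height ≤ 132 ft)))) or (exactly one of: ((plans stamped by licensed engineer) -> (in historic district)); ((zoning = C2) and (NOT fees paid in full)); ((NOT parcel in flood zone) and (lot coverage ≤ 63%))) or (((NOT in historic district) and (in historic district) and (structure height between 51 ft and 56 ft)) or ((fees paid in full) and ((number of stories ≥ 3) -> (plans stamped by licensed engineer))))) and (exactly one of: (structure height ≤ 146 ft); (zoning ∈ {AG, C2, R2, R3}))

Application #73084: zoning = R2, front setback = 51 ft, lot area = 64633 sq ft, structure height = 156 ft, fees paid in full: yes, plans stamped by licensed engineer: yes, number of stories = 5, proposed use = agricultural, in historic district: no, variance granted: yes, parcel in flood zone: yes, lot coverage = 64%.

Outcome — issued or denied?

Atomic conditions:
  proposed use ∈ {agricultural, industrial, mixed}: agricultural is in the set → true
  number of stories ≥ 1: 5 ≥ 1 is true
  variance granted: yes → true
  front setback > 44 ft: 51 > 44 is true
  lot area ≤ 58835 sq ft: 64633 ≤ 58835 is false
  structure height ≤ 132 ft: 156 ≤ 132 is false
  plans stamped by licensed engineer: yes → true
  in historic district: no → false
  zoning = C2: R2 == C2 is false
  NOT fees paid in full: yes → false
  NOT parcel in flood zone: yes → false
  lot coverage ≤ 63%: 64 ≤ 63 is false
  NOT in historic district: no → true
  structure height between 51 ft and 56 ft: 156 in [51, 56] is false
  fees paid in full: yes → true
  number of stories ≥ 3: 5 ≥ 3 is true
  structure height ≤ 146 ft: 156 ≤ 146 is false
  zoning ∈ {AG, C2, R2, R3}: R2 is in the set → true
Combine:
[1.1.1.1.1] true OR true = true
[1.1.1.1] NOT true = false
[1.1.1.2.1] true AND true = true
[1.1.1.2] NOT true = false
[1.1.1.3] false AND false = false
[1.1.1] false AND false AND false = false
[1.1] NOT false = true
[1.2.1] true → false = false
[1.2.2] false AND false = false
[1.2.3] false AND false = false
[1.2] exactly-one(false, false, false) = false
[1.3.1] true AND false AND false = false
[1.3.2.2] true → true = true
[1.3.2] true AND true = true
[1.3] false OR true = true
[1] true OR false OR true = true
[2] exactly-one(false, true) = true
[root] true AND true = true
Overall: true → issued

Issued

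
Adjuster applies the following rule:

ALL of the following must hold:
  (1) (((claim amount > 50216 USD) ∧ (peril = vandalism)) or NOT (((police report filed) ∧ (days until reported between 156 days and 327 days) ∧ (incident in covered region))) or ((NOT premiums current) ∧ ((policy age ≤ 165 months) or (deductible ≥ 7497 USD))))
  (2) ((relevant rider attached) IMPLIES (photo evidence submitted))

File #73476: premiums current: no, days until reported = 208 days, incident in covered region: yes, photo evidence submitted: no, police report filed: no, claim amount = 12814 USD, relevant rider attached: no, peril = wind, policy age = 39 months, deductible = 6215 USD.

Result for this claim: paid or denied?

Paid

Atomic conditions:
  claim amount > 50216 USD: 12814 > 50216 is false
  peril = vandalism: wind == vandalism is false
  police report filed: no → false
  days until reported between 156 days and 327 days: 208 in [156, 327] is true
  incident in covered region: yes → true
  NOT premiums current: no → true
  policy age ≤ 165 months: 39 ≤ 165 is true
  deductible ≥ 7497 USD: 6215 ≥ 7497 is false
  relevant rider attached: no → false
  photo evidence submitted: no → false
Combine:
[1.1] false AND false = false
[1.2.1] false AND true AND true = false
[1.2] NOT false = true
[1.3.2] true OR false = true
[1.3] true AND true = true
[1] false OR true OR true = true
[2] false → false (antecedent false ⇒ implication holds) = true
[root] true AND true = true
Overall: true → paid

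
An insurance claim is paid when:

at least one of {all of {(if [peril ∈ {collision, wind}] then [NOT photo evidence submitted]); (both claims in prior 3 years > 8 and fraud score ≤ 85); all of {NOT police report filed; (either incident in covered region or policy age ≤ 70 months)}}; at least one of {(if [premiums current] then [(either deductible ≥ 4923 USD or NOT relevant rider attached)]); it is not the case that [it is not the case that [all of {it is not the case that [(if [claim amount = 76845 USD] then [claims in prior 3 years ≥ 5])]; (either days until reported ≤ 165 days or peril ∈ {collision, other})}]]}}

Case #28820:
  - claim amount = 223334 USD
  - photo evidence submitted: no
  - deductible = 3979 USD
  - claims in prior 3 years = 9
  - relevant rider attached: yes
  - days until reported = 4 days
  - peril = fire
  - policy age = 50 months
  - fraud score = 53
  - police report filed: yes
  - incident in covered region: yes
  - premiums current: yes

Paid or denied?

Atomic conditions:
  peril ∈ {collision, wind}: fire is not in the set → false
  NOT photo evidence submitted: no → true
  claims in prior 3 years > 8: 9 > 8 is true
  fraud score ≤ 85: 53 ≤ 85 is true
  NOT police report filed: yes → false
  incident in covered region: yes → true
  policy age ≤ 70 months: 50 ≤ 70 is true
  premiums current: yes → true
  deductible ≥ 4923 USD: 3979 ≥ 4923 is false
  NOT relevant rider attached: yes → false
  claim amount = 76845 USD: 223334 == 76845 is false
  claims in prior 3 years ≥ 5: 9 ≥ 5 is true
  days until reported ≤ 165 days: 4 ≤ 165 is true
  peril ∈ {collision, other}: fire is not in the set → false
Combine:
[1.1] false → true (antecedent false ⇒ implication holds) = true
[1.2] true AND true = true
[1.3.2] true OR true = true
[1.3] false AND true = false
[1] true AND true AND false = false
[2.1.2] false OR false = false
[2.1] true → false = false
[2.2.1.1.1.1] false → true (antecedent false ⇒ implication holds) = true
[2.2.1.1.1] NOT true = false
[2.2.1.1.2] true OR false = true
[2.2.1.1] false AND true = false
[2.2.1] NOT false = true
[2.2] NOT true = false
[2] false OR false = false
[root] false OR false = false
Overall: false → denied

Denied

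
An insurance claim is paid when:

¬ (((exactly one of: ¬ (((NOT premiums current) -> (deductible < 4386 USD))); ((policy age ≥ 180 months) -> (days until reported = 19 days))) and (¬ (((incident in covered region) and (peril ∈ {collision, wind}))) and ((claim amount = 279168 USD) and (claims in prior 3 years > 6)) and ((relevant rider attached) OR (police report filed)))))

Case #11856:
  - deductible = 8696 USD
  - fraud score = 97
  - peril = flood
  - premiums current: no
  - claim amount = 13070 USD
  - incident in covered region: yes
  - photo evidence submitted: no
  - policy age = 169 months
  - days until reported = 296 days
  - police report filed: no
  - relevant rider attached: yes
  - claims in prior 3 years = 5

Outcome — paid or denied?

Paid

Atomic conditions:
  NOT premiums current: no → true
  deductible < 4386 USD: 8696 < 4386 is false
  policy age ≥ 180 months: 169 ≥ 180 is false
  days until reported = 19 days: 296 == 19 is false
  incident in covered region: yes → true
  peril ∈ {collision, wind}: flood is not in the set → false
  claim amount = 279168 USD: 13070 == 279168 is false
  claims in prior 3 years > 6: 5 > 6 is false
  relevant rider attached: yes → true
  police report filed: no → false
Combine:
[1.1.1.1] true → false = false
[1.1.1] NOT false = true
[1.1.2] false → false (antecedent false ⇒ implication holds) = true
[1.1] exactly-one(true, true) = false
[1.2.1.1] true AND false = false
[1.2.1] NOT false = true
[1.2.2] false AND false = false
[1.2.3] true OR false = true
[1.2] true AND false AND true = false
[1] false AND false = false
[root] NOT false = true
Overall: true → paid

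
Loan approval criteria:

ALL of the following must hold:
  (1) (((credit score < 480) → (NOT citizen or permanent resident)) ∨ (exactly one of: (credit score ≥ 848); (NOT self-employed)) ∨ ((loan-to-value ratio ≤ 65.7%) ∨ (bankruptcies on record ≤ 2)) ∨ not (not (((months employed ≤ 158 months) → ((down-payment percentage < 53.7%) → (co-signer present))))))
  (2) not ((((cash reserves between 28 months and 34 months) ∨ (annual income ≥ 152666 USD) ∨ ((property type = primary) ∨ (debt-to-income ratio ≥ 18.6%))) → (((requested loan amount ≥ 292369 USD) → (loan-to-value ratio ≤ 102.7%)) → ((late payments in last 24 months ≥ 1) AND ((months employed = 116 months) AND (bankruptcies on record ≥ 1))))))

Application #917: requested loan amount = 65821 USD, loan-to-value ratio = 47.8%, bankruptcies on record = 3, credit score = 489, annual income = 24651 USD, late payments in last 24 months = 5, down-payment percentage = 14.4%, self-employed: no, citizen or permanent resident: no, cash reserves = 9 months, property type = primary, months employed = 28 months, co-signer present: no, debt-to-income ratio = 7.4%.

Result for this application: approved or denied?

Atomic conditions:
  credit score < 480: 489 < 480 is false
  NOT citizen or permanent resident: no → true
  credit score ≥ 848: 489 ≥ 848 is false
  NOT self-employed: no → true
  loan-to-value ratio ≤ 65.7%: 47.8 ≤ 65.7 is true
  bankruptcies on record ≤ 2: 3 ≤ 2 is false
  months employed ≤ 158 months: 28 ≤ 158 is true
  down-payment percentage < 53.7%: 14.4 < 53.7 is true
  co-signer present: no → false
  cash reserves between 28 months and 34 months: 9 in [28, 34] is false
  annual income ≥ 152666 USD: 24651 ≥ 152666 is false
  property type = primary: primary == primary is true
  debt-to-income ratio ≥ 18.6%: 7.4 ≥ 18.6 is false
  requested loan amount ≥ 292369 USD: 65821 ≥ 292369 is false
  loan-to-value ratio ≤ 102.7%: 47.8 ≤ 102.7 is true
  late payments in last 24 months ≥ 1: 5 ≥ 1 is true
  months employed = 116 months: 28 == 116 is false
  bankruptcies on record ≥ 1: 3 ≥ 1 is true
Combine:
[1.1] false → true (antecedent false ⇒ implication holds) = true
[1.2] exactly-one(false, true) = true
[1.3] true OR false = true
[1.4.1.1.2] true → false = false
[1.4.1.1] true → false = false
[1.4.1] NOT false = true
[1.4] NOT true = false
[1] true OR true OR true OR false = true
[2.1.1.3] true OR false = true
[2.1.1] false OR false OR true = true
[2.1.2.1] false → true (antecedent false ⇒ implication holds) = true
[2.1.2.2.2] false AND true = false
[2.1.2.2] true AND false = false
[2.1.2] true → false = false
[2.1] true → false = false
[2] NOT false = true
[root] true AND true = true
Overall: true → approved

Approved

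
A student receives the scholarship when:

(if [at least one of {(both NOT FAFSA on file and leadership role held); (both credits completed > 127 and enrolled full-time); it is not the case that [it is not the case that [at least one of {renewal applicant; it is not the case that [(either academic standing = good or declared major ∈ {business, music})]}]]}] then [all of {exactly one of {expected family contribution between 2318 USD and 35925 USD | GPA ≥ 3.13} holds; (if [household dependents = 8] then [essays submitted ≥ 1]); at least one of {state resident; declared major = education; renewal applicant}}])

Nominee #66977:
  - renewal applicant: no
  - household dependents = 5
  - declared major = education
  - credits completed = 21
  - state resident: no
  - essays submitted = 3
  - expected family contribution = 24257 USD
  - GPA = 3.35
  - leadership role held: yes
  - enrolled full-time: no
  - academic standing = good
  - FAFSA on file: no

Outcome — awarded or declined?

Atomic conditions:
  NOT FAFSA on file: no → true
  leadership role held: yes → true
  credits completed > 127: 21 > 127 is false
  enrolled full-time: no → false
  renewal applicant: no → false
  academic standing = good: good == good is true
  declared major ∈ {business, music}: education is not in the set → false
  expected family contribution between 2318 USD and 35925 USD: 24257 in [2318, 35925] is true
  GPA ≥ 3.13: 3.35 ≥ 3.13 is true
  household dependents = 8: 5 == 8 is false
  essays submitted ≥ 1: 3 ≥ 1 is true
  state resident: no → false
  declared major = education: education == education is true
Combine:
[1.1] true AND true = true
[1.2] false AND false = false
[1.3.1.1.2.1] true OR false = true
[1.3.1.1.2] NOT true = false
[1.3.1.1] false OR false = false
[1.3.1] NOT false = true
[1.3] NOT true = false
[1] true OR false OR false = true
[2.1] exactly-one(true, true) = false
[2.2] false → true (antecedent false ⇒ implication holds) = true
[2.3] false OR true OR false = true
[2] false AND true AND true = false
[root] true → false = false
Overall: false → declined

Declined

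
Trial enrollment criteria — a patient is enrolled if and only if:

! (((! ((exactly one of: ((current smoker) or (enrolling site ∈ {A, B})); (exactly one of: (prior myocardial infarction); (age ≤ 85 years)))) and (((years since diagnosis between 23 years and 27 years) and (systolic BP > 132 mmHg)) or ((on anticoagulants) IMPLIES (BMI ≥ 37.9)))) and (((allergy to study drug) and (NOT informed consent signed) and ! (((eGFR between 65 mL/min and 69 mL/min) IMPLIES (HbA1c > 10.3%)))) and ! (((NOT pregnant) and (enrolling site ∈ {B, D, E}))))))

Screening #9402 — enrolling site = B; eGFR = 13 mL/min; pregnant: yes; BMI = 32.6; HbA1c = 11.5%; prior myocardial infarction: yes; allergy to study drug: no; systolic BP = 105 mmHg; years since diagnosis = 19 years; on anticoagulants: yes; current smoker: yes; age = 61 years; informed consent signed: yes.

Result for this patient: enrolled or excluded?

Atomic conditions:
  current smoker: yes → true
  enrolling site ∈ {A, B}: B is in the set → true
  prior myocardial infarction: yes → true
  age ≤ 85 years: 61 ≤ 85 is true
  years since diagnosis between 23 years and 27 years: 19 in [23, 27] is false
  systolic BP > 132 mmHg: 105 > 132 is false
  on anticoagulants: yes → true
  BMI ≥ 37.9: 32.6 ≥ 37.9 is false
  allergy to study drug: no → false
  NOT informed consent signed: yes → false
  eGFR between 65 mL/min and 69 mL/min: 13 in [65, 69] is false
  HbA1c > 10.3%: 11.5 > 10.3 is true
  NOT pregnant: yes → false
  enrolling site ∈ {B, D, E}: B is in the set → true
Combine:
[1.1.1.1.1] true OR true = true
[1.1.1.1.2] exactly-one(true, true) = false
[1.1.1.1] exactly-one(true, false) = true
[1.1.1] NOT true = false
[1.1.2.1] false AND false = false
[1.1.2.2] true → false = false
[1.1.2] false OR false = false
[1.1] false AND false = false
[1.2.1.3.1] false → true (antecedent false ⇒ implication holds) = true
[1.2.1.3] NOT true = false
[1.2.1] false AND false AND false = false
[1.2.2.1] false AND true = false
[1.2.2] NOT false = true
[1.2] false AND true = false
[1] false AND false = false
[root] NOT false = true
Overall: true → enrolled

Enrolled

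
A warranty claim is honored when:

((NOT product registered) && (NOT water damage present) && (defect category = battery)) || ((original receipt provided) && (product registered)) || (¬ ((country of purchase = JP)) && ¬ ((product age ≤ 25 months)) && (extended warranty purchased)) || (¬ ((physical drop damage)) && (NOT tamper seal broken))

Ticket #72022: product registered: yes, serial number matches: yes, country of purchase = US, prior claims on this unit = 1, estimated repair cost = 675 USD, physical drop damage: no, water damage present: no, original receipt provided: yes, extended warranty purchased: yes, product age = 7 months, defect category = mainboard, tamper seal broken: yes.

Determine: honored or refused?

Atomic conditions:
  NOT product registered: yes → false
  NOT water damage present: no → true
  defect category = battery: mainboard == battery is false
  original receipt provided: yes → true
  product registered: yes → true
  country of purchase = JP: US == JP is false
  product age ≤ 25 months: 7 ≤ 25 is true
  extended warranty purchased: yes → true
  physical drop damage: no → false
  NOT tamper seal broken: yes → false
Combine:
[1] false AND true AND false = false
[2] true AND true = true
[3.1] NOT false = true
[3.2] NOT true = false
[3] true AND false AND true = false
[4.1] NOT false = true
[4] true AND false = false
[root] false OR true OR false OR false = true
Overall: true → honored

Honored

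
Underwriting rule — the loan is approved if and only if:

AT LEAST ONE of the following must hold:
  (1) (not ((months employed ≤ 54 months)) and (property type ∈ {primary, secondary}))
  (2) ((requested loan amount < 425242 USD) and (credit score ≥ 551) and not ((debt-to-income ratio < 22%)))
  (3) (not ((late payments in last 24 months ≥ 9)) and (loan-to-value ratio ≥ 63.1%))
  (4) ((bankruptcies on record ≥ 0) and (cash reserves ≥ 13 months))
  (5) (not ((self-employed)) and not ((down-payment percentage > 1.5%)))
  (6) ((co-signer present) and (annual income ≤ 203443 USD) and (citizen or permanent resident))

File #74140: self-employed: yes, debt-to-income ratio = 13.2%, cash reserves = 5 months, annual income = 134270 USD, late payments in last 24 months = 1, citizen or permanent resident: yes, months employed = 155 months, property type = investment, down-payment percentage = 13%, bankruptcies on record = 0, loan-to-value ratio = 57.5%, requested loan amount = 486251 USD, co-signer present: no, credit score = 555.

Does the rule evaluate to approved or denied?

Atomic conditions:
  months employed ≤ 54 months: 155 ≤ 54 is false
  property type ∈ {primary, secondary}: investment is not in the set → false
  requested loan amount < 425242 USD: 486251 < 425242 is false
  credit score ≥ 551: 555 ≥ 551 is true
  debt-to-income ratio < 22%: 13.2 < 22 is true
  late payments in last 24 months ≥ 9: 1 ≥ 9 is false
  loan-to-value ratio ≥ 63.1%: 57.5 ≥ 63.1 is false
  bankruptcies on record ≥ 0: 0 ≥ 0 is true
  cash reserves ≥ 13 months: 5 ≥ 13 is false
  self-employed: yes → true
  down-payment percentage > 1.5%: 13 > 1.5 is true
  co-signer present: no → false
  annual income ≤ 203443 USD: 134270 ≤ 203443 is true
  citizen or permanent resident: yes → true
Combine:
[1.1] NOT false = true
[1] true AND false = false
[2.3] NOT true = false
[2] false AND true AND false = false
[3.1] NOT false = true
[3] true AND false = false
[4] true AND false = false
[5.1] NOT true = false
[5.2] NOT true = false
[5] false AND false = false
[6] false AND true AND true = false
[root] false OR false OR false OR false OR false OR false = false
Overall: false → denied

Denied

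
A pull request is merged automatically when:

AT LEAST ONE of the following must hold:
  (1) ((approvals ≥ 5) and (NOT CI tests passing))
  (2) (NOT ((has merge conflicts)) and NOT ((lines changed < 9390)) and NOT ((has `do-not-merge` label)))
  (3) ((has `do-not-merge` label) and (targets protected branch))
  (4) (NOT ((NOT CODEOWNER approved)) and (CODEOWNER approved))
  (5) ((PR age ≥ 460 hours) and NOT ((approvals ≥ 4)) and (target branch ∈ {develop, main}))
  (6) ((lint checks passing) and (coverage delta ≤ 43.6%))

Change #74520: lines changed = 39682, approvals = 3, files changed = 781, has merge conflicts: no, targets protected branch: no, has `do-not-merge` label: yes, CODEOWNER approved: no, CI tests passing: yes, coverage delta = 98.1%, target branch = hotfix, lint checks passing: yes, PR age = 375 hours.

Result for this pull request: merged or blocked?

Atomic conditions:
  approvals ≥ 5: 3 ≥ 5 is false
  NOT CI tests passing: yes → false
  has merge conflicts: no → false
  lines changed < 9390: 39682 < 9390 is false
  has `do-not-merge` label: yes → true
  targets protected branch: no → false
  NOT CODEOWNER approved: no → true
  CODEOWNER approved: no → false
  PR age ≥ 460 hours: 375 ≥ 460 is false
  approvals ≥ 4: 3 ≥ 4 is false
  target branch ∈ {develop, main}: hotfix is not in the set → false
  lint checks passing: yes → true
  coverage delta ≤ 43.6%: 98.1 ≤ 43.6 is false
Combine:
[1] false AND false = false
[2.1] NOT false = true
[2.2] NOT false = true
[2.3] NOT true = false
[2] true AND true AND false = false
[3] true AND false = false
[4.1] NOT true = false
[4] false AND false = false
[5.2] NOT false = true
[5] false AND true AND false = false
[6] true AND false = false
[root] false OR false OR false OR false OR false OR false = false
Overall: false → blocked

Blocked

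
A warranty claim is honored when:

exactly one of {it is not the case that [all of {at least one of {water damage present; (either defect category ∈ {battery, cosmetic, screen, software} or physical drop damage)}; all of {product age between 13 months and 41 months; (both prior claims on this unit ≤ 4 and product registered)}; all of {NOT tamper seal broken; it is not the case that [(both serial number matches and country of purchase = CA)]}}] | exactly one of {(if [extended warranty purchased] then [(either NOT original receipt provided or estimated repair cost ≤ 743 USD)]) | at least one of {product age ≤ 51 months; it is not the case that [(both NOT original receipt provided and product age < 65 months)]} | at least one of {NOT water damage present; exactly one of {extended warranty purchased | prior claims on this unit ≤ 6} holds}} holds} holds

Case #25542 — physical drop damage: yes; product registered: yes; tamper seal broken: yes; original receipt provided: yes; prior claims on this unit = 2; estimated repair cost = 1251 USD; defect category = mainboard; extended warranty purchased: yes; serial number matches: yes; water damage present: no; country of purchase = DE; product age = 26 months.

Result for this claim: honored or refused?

Honored

Atomic conditions:
  water damage present: no → false
  defect category ∈ {battery, cosmetic, screen, software}: mainboard is not in the set → false
  physical drop damage: yes → true
  product age between 13 months and 41 months: 26 in [13, 41] is true
  prior claims on this unit ≤ 4: 2 ≤ 4 is true
  product registered: yes → true
  NOT tamper seal broken: yes → false
  serial number matches: yes → true
  country of purchase = CA: DE == CA is false
  extended warranty purchased: yes → true
  NOT original receipt provided: yes → false
  estimated repair cost ≤ 743 USD: 1251 ≤ 743 is false
  product age ≤ 51 months: 26 ≤ 51 is true
  product age < 65 months: 26 < 65 is true
  NOT water damage present: no → true
  prior claims on this unit ≤ 6: 2 ≤ 6 is true
Combine:
[1.1.1.2] false OR true = true
[1.1.1] false OR true = true
[1.1.2.2] true AND true = true
[1.1.2] true AND true = true
[1.1.3.2.1] true AND false = false
[1.1.3.2] NOT false = true
[1.1.3] false AND true = false
[1.1] true AND true AND false = false
[1] NOT false = true
[2.1.2] false OR false = false
[2.1] true → false = false
[2.2.2.1] false AND true = false
[2.2.2] NOT false = true
[2.2] true OR true = true
[2.3.2] exactly-one(true, true) = false
[2.3] true OR false = true
[2] exactly-one(false, true, true) = false
[root] exactly-one(true, false) = true
Overall: true → honored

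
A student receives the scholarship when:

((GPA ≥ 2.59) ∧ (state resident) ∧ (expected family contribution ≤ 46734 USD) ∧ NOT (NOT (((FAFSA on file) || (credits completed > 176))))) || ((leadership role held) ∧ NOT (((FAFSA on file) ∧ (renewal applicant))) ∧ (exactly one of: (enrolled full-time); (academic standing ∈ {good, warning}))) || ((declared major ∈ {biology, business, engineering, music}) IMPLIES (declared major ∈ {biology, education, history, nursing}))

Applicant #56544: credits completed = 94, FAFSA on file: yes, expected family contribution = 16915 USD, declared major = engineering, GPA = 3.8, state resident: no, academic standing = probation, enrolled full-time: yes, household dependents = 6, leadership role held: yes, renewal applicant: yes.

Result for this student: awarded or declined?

Atomic conditions:
  GPA ≥ 2.59: 3.8 ≥ 2.59 is true
  state resident: no → false
  expected family contribution ≤ 46734 USD: 16915 ≤ 46734 is true
  FAFSA on file: yes → true
  credits completed > 176: 94 > 176 is false
  leadership role held: yes → true
  renewal applicant: yes → true
  enrolled full-time: yes → true
  academic standing ∈ {good, warning}: probation is not in the set → false
  declared major ∈ {biology, business, engineering, music}: engineering is in the set → true
  declared major ∈ {biology, education, history, nursing}: engineering is not in the set → false
Combine:
[1.4.1.1] true OR false = true
[1.4.1] NOT true = false
[1.4] NOT false = true
[1] true AND false AND true AND true = false
[2.2.1] true AND true = true
[2.2] NOT true = false
[2.3] exactly-one(true, false) = true
[2] true AND false AND true = false
[3] true → false = false
[root] false OR false OR false = false
Overall: false → declined

Declined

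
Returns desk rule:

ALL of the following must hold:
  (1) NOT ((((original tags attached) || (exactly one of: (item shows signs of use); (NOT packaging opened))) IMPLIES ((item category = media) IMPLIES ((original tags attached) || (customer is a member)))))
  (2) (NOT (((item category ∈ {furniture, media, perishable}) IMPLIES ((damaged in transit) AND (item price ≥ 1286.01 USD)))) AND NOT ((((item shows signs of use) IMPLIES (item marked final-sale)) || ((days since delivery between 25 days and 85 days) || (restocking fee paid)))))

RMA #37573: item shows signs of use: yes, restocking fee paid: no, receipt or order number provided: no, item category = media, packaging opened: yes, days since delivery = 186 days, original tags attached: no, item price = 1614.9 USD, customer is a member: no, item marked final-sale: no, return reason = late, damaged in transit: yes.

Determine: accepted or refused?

Refused

Atomic conditions:
  original tags attached: no → false
  item shows signs of use: yes → true
  NOT packaging opened: yes → false
  item category = media: media == media is true
  customer is a member: no → false
  item category ∈ {furniture, media, perishable}: media is in the set → true
  damaged in transit: yes → true
  item price ≥ 1286.01 USD: 1614.9 ≥ 1286.01 is true
  item marked final-sale: no → false
  days since delivery between 25 days and 85 days: 186 in [25, 85] is false
  restocking fee paid: no → false
Combine:
[1.1.1.2] exactly-one(true, false) = true
[1.1.1] false OR true = true
[1.1.2.2] false OR false = false
[1.1.2] true → false = false
[1.1] true → false = false
[1] NOT false = true
[2.1.1.2] true AND true = true
[2.1.1] true → true = true
[2.1] NOT true = false
[2.2.1.1] true → false = false
[2.2.1.2] false OR false = false
[2.2.1] false OR false = false
[2.2] NOT false = true
[2] false AND true = false
[root] true AND false = false
Overall: false → refused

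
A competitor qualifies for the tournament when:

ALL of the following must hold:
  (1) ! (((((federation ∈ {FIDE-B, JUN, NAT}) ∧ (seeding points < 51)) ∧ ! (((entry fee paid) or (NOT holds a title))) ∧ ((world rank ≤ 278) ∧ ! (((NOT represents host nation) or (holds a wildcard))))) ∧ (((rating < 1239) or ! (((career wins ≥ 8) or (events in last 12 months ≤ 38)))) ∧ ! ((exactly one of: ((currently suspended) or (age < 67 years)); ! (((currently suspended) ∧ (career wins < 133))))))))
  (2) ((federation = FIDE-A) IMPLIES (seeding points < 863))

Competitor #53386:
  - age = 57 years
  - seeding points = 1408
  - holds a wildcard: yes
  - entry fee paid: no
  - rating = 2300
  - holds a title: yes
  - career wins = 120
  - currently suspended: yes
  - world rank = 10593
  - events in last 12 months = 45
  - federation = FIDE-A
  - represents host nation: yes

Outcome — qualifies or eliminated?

Eliminated

Atomic conditions:
  federation ∈ {FIDE-B, JUN, NAT}: FIDE-A is not in the set → false
  seeding points < 51: 1408 < 51 is false
  entry fee paid: no → false
  NOT holds a title: yes → false
  world rank ≤ 278: 10593 ≤ 278 is false
  NOT represents host nation: yes → false
  holds a wildcard: yes → true
  rating < 1239: 2300 < 1239 is false
  career wins ≥ 8: 120 ≥ 8 is true
  events in last 12 months ≤ 38: 45 ≤ 38 is false
  currently suspended: yes → true
  age < 67 years: 57 < 67 is true
  career wins < 133: 120 < 133 is true
  federation = FIDE-A: FIDE-A == FIDE-A is true
  seeding points < 863: 1408 < 863 is false
Combine:
[1.1.1.1] false AND false = false
[1.1.1.2.1] false OR false = false
[1.1.1.2] NOT false = true
[1.1.1.3.2.1] false OR true = true
[1.1.1.3.2] NOT true = false
[1.1.1.3] false AND false = false
[1.1.1] false AND true AND false = false
[1.1.2.1.2.1] true OR false = true
[1.1.2.1.2] NOT true = false
[1.1.2.1] false OR false = false
[1.1.2.2.1.1] true OR true = true
[1.1.2.2.1.2.1] true AND true = true
[1.1.2.2.1.2] NOT true = false
[1.1.2.2.1] exactly-one(true, false) = true
[1.1.2.2] NOT true = false
[1.1.2] false AND false = false
[1.1] false AND false = false
[1] NOT false = true
[2] true → false = false
[root] true AND false = false
Overall: false → eliminated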